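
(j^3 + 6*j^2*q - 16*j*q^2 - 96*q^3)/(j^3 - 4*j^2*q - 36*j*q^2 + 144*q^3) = (-j - 4*q)/(-j + 6*q)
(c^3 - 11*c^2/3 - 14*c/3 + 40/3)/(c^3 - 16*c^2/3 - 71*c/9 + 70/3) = 3*(c^2 - 2*c - 8)/(3*c^2 - 11*c - 42)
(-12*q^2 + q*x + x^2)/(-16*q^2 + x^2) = (-3*q + x)/(-4*q + x)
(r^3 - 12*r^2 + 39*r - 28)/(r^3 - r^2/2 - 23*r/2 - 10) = 2*(r^2 - 8*r + 7)/(2*r^2 + 7*r + 5)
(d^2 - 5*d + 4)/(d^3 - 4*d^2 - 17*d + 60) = (d^2 - 5*d + 4)/(d^3 - 4*d^2 - 17*d + 60)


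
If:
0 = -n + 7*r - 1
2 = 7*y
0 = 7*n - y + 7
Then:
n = -47/49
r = 2/343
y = 2/7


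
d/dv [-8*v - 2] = -8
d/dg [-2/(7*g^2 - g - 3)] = 2*(14*g - 1)/(-7*g^2 + g + 3)^2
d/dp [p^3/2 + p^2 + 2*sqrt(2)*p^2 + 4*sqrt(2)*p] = 3*p^2/2 + 2*p + 4*sqrt(2)*p + 4*sqrt(2)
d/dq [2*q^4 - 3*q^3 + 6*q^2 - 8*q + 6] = 8*q^3 - 9*q^2 + 12*q - 8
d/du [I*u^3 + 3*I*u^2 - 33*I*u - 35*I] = 3*I*(u^2 + 2*u - 11)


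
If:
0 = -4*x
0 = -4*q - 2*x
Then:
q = 0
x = 0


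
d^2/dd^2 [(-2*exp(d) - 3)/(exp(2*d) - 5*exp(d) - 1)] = (-2*exp(4*d) - 22*exp(3*d) + 33*exp(2*d) - 77*exp(d) + 13)*exp(d)/(exp(6*d) - 15*exp(5*d) + 72*exp(4*d) - 95*exp(3*d) - 72*exp(2*d) - 15*exp(d) - 1)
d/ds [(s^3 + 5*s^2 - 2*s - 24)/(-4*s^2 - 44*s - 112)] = (-s^2 - 14*s - 13)/(4*(s^2 + 14*s + 49))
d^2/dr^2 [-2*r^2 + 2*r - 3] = -4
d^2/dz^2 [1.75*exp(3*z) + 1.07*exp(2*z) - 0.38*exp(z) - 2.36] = (15.75*exp(2*z) + 4.28*exp(z) - 0.38)*exp(z)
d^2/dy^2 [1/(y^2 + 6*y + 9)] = 6/(y^4 + 12*y^3 + 54*y^2 + 108*y + 81)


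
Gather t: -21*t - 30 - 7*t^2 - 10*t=-7*t^2 - 31*t - 30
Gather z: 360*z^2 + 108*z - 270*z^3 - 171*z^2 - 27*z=-270*z^3 + 189*z^2 + 81*z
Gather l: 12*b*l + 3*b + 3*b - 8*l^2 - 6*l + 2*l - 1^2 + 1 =6*b - 8*l^2 + l*(12*b - 4)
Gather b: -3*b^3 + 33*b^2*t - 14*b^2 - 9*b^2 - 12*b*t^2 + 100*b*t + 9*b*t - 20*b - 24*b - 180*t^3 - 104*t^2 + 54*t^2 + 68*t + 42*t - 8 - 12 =-3*b^3 + b^2*(33*t - 23) + b*(-12*t^2 + 109*t - 44) - 180*t^3 - 50*t^2 + 110*t - 20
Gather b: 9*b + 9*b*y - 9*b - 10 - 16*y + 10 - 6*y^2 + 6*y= 9*b*y - 6*y^2 - 10*y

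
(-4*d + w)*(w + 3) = -4*d*w - 12*d + w^2 + 3*w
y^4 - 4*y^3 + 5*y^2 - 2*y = y*(y - 2)*(y - 1)^2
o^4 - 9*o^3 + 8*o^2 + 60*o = o*(o - 6)*(o - 5)*(o + 2)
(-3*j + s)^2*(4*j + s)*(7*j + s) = 252*j^4 - 69*j^3*s - 29*j^2*s^2 + 5*j*s^3 + s^4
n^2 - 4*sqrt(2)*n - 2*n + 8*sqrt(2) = (n - 2)*(n - 4*sqrt(2))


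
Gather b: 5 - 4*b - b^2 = -b^2 - 4*b + 5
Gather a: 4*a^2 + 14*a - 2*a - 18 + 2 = 4*a^2 + 12*a - 16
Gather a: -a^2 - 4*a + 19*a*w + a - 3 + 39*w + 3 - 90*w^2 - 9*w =-a^2 + a*(19*w - 3) - 90*w^2 + 30*w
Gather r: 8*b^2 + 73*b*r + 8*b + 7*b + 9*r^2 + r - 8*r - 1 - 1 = 8*b^2 + 15*b + 9*r^2 + r*(73*b - 7) - 2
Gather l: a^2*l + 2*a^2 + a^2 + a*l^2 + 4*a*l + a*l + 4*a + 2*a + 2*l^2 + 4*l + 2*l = 3*a^2 + 6*a + l^2*(a + 2) + l*(a^2 + 5*a + 6)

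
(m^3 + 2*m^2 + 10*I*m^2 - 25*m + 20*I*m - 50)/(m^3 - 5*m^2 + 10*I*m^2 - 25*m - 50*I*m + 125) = (m + 2)/(m - 5)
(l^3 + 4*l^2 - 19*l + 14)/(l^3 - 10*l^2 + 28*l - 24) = (l^2 + 6*l - 7)/(l^2 - 8*l + 12)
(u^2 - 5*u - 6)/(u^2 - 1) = (u - 6)/(u - 1)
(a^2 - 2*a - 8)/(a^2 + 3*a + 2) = (a - 4)/(a + 1)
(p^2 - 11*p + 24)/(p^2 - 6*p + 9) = (p - 8)/(p - 3)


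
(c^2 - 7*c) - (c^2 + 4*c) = -11*c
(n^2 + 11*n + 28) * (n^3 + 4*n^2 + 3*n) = n^5 + 15*n^4 + 75*n^3 + 145*n^2 + 84*n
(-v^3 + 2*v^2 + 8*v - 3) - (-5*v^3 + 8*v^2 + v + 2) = 4*v^3 - 6*v^2 + 7*v - 5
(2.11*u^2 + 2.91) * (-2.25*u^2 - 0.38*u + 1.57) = -4.7475*u^4 - 0.8018*u^3 - 3.2348*u^2 - 1.1058*u + 4.5687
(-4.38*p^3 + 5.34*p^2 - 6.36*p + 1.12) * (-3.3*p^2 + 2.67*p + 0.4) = 14.454*p^5 - 29.3166*p^4 + 33.4938*p^3 - 18.5412*p^2 + 0.4464*p + 0.448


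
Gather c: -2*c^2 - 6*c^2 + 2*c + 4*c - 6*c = -8*c^2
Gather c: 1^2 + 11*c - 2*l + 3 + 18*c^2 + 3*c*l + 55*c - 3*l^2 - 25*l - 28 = 18*c^2 + c*(3*l + 66) - 3*l^2 - 27*l - 24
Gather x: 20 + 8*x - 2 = 8*x + 18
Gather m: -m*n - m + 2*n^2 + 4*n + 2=m*(-n - 1) + 2*n^2 + 4*n + 2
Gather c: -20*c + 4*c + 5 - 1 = 4 - 16*c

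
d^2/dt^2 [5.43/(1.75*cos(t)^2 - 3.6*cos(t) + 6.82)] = (-66.5175*(1 - cos(t)^2)^2 + 102.627*cos(t)^3 + 155.59665*cos(t)^2 - 338.57136*cos(t) + 77.6489999999999)/(1.75*cos(t)^2 - 3.6*cos(t) + 6.82)^3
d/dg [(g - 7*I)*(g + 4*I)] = 2*g - 3*I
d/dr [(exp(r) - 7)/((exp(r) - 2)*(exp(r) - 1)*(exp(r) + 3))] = (-2*exp(3*r) + 21*exp(2*r) - 43)*exp(r)/(exp(6*r) - 14*exp(4*r) + 12*exp(3*r) + 49*exp(2*r) - 84*exp(r) + 36)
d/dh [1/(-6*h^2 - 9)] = 4*h/(3*(2*h^2 + 3)^2)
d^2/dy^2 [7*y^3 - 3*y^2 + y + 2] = 42*y - 6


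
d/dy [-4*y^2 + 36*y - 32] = 36 - 8*y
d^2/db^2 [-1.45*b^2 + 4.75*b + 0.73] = -2.90000000000000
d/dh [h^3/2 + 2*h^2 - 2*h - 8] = 3*h^2/2 + 4*h - 2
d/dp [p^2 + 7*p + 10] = 2*p + 7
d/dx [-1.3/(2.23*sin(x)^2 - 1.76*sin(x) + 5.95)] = (5.798*sin(x) - 2.288)*cos(x)/(2.23*sin(x)^2 - 1.76*sin(x) + 5.95)^2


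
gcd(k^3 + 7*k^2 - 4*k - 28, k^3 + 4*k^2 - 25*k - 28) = k + 7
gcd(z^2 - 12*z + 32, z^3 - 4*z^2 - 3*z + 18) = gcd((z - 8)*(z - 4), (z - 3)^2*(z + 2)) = 1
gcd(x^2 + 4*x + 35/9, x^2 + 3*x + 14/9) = x + 7/3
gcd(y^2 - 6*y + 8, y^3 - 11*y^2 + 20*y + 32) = y - 4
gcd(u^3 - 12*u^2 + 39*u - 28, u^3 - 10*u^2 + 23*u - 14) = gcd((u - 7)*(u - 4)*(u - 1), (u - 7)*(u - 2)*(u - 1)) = u^2 - 8*u + 7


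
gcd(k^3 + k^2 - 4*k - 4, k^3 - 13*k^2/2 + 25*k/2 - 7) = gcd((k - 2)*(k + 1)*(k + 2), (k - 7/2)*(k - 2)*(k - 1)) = k - 2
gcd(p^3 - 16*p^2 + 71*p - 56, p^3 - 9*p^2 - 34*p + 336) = p^2 - 15*p + 56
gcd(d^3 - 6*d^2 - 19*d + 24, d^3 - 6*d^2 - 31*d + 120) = d - 8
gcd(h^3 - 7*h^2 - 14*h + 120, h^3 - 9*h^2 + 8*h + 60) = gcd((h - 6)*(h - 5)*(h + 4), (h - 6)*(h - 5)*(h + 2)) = h^2 - 11*h + 30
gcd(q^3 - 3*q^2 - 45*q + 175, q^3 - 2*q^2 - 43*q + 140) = q^2 + 2*q - 35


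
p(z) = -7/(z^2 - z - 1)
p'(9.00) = 0.02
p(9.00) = -0.10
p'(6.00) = 0.09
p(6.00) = -0.24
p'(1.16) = 13.93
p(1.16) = 8.60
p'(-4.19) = -0.15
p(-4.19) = -0.34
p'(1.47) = 142.14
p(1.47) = 22.65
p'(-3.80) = -0.20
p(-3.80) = -0.41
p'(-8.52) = -0.02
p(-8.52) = -0.09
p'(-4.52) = -0.12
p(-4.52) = -0.29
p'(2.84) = 1.83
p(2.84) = -1.66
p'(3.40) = 0.79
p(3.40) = -0.98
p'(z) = -7*(1 - 2*z)/(z^2 - z - 1)^2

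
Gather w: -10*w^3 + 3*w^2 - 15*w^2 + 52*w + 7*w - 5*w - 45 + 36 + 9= -10*w^3 - 12*w^2 + 54*w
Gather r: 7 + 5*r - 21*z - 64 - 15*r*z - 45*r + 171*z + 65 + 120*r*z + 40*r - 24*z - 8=105*r*z + 126*z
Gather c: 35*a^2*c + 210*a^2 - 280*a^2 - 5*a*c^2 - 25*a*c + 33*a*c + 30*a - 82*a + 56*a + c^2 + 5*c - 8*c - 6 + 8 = -70*a^2 + 4*a + c^2*(1 - 5*a) + c*(35*a^2 + 8*a - 3) + 2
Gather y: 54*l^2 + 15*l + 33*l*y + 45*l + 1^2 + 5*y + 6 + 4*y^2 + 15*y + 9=54*l^2 + 60*l + 4*y^2 + y*(33*l + 20) + 16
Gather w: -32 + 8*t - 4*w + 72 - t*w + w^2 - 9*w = 8*t + w^2 + w*(-t - 13) + 40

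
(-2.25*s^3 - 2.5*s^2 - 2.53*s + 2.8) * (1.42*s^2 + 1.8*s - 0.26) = -3.195*s^5 - 7.6*s^4 - 7.5076*s^3 + 0.0720000000000001*s^2 + 5.6978*s - 0.728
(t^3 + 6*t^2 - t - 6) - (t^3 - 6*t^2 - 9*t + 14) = 12*t^2 + 8*t - 20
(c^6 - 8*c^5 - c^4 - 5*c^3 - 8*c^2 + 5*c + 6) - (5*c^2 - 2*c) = c^6 - 8*c^5 - c^4 - 5*c^3 - 13*c^2 + 7*c + 6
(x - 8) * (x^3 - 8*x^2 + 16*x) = x^4 - 16*x^3 + 80*x^2 - 128*x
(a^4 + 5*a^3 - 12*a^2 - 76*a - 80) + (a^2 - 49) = a^4 + 5*a^3 - 11*a^2 - 76*a - 129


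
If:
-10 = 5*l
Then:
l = -2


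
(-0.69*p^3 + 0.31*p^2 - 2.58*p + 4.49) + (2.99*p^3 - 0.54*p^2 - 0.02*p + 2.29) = 2.3*p^3 - 0.23*p^2 - 2.6*p + 6.78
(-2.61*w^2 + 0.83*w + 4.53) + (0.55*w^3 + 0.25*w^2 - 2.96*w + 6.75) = 0.55*w^3 - 2.36*w^2 - 2.13*w + 11.28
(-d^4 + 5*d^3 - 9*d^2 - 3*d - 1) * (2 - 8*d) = 8*d^5 - 42*d^4 + 82*d^3 + 6*d^2 + 2*d - 2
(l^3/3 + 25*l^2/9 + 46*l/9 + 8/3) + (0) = l^3/3 + 25*l^2/9 + 46*l/9 + 8/3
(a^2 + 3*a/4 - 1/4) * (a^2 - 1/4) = a^4 + 3*a^3/4 - a^2/2 - 3*a/16 + 1/16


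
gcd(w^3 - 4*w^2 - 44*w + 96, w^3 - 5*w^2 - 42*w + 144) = w^2 - 2*w - 48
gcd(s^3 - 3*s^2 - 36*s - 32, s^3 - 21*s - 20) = s^2 + 5*s + 4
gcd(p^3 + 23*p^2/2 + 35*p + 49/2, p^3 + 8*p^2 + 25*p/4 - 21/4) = p + 7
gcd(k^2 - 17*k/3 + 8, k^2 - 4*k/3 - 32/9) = k - 8/3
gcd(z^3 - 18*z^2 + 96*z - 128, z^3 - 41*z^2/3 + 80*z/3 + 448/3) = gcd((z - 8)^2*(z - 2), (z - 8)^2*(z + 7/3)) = z^2 - 16*z + 64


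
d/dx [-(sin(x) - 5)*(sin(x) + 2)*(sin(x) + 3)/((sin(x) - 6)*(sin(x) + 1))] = (-sin(x)^4 + 10*sin(x)^3 - sin(x)^2 - 60*sin(x) + 36)*cos(x)/((sin(x) - 6)^2*(sin(x) + 1)^2)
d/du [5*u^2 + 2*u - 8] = 10*u + 2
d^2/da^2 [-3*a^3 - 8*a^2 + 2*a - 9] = -18*a - 16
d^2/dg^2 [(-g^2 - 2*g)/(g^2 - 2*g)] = -8/(g^3 - 6*g^2 + 12*g - 8)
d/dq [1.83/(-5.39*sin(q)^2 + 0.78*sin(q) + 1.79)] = (19.7274*sin(q) - 1.4274)*cos(q)/(-5.39*sin(q)^2 + 0.78*sin(q) + 1.79)^2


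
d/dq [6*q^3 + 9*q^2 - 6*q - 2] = 18*q^2 + 18*q - 6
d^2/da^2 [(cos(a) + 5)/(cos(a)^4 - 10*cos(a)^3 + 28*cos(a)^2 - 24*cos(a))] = (-2684*(1 - cos(a)^2)^2/cos(a)^3 - 12*sin(a)^6/cos(a)^3 - 9*cos(a)^4 - 18*cos(a)^3 + 718*cos(a)^2 - 3600*tan(a)^2 - 2628 - 2404/cos(a) + 4136/cos(a)^3)/((cos(a) - 6)^3*(cos(a) - 2)^4)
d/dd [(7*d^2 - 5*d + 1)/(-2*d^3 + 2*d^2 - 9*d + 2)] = (14*d^4 - 20*d^3 - 47*d^2 + 24*d - 1)/(4*d^6 - 8*d^5 + 40*d^4 - 44*d^3 + 89*d^2 - 36*d + 4)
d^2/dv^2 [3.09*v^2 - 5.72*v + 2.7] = 6.18000000000000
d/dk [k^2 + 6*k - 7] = 2*k + 6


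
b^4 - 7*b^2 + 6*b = b*(b - 2)*(b - 1)*(b + 3)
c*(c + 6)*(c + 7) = c^3 + 13*c^2 + 42*c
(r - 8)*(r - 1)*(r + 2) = r^3 - 7*r^2 - 10*r + 16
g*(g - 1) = g^2 - g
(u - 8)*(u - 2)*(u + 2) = u^3 - 8*u^2 - 4*u + 32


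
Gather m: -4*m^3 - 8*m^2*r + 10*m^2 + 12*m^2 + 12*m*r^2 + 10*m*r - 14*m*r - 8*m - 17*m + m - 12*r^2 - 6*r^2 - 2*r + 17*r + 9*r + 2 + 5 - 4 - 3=-4*m^3 + m^2*(22 - 8*r) + m*(12*r^2 - 4*r - 24) - 18*r^2 + 24*r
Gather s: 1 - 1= 0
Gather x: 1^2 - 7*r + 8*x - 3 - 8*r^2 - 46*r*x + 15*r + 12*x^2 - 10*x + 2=-8*r^2 + 8*r + 12*x^2 + x*(-46*r - 2)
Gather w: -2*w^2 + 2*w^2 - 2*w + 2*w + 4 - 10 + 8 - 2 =0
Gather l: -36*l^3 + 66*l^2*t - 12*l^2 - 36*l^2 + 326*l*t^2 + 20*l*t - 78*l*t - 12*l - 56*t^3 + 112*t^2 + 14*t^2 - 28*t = -36*l^3 + l^2*(66*t - 48) + l*(326*t^2 - 58*t - 12) - 56*t^3 + 126*t^2 - 28*t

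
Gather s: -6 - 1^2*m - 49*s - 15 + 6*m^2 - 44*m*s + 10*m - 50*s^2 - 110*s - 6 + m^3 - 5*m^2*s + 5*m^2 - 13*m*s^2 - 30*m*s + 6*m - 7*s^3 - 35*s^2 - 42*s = m^3 + 11*m^2 + 15*m - 7*s^3 + s^2*(-13*m - 85) + s*(-5*m^2 - 74*m - 201) - 27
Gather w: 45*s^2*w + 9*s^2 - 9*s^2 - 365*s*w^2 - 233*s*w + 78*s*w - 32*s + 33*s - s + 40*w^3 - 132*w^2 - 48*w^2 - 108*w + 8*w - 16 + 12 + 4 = 40*w^3 + w^2*(-365*s - 180) + w*(45*s^2 - 155*s - 100)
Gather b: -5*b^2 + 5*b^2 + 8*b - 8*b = 0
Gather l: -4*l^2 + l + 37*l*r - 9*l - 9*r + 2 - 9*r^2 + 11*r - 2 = -4*l^2 + l*(37*r - 8) - 9*r^2 + 2*r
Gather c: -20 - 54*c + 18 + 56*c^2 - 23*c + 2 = 56*c^2 - 77*c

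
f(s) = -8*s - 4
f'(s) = -8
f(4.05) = -36.40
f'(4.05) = -8.00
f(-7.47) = 55.76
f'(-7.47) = -8.00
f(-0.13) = -2.96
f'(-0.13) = -8.00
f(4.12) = -36.96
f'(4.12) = -8.00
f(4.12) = -36.96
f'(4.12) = -8.00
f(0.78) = -10.24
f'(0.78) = -8.00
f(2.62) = -24.96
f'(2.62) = -8.00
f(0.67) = -9.36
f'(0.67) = -8.00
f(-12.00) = 92.00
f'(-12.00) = -8.00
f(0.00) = -4.00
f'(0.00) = -8.00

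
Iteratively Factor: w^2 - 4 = (w - 2)*(w + 2)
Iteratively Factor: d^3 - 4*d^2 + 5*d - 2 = (d - 1)*(d^2 - 3*d + 2) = (d - 1)^2*(d - 2)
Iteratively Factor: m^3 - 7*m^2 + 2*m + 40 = (m + 2)*(m^2 - 9*m + 20) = (m - 4)*(m + 2)*(m - 5)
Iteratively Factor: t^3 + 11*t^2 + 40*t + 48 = (t + 3)*(t^2 + 8*t + 16) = (t + 3)*(t + 4)*(t + 4)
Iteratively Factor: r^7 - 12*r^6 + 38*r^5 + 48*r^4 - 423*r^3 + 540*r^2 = (r - 3)*(r^6 - 9*r^5 + 11*r^4 + 81*r^3 - 180*r^2) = r*(r - 3)*(r^5 - 9*r^4 + 11*r^3 + 81*r^2 - 180*r) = r*(r - 5)*(r - 3)*(r^4 - 4*r^3 - 9*r^2 + 36*r) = r^2*(r - 5)*(r - 3)*(r^3 - 4*r^2 - 9*r + 36) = r^2*(r - 5)*(r - 4)*(r - 3)*(r^2 - 9) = r^2*(r - 5)*(r - 4)*(r - 3)*(r + 3)*(r - 3)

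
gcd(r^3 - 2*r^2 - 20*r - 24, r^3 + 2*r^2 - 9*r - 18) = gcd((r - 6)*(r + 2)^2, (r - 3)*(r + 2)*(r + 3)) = r + 2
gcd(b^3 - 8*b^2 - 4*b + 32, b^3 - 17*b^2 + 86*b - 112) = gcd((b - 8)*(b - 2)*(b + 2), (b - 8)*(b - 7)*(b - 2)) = b^2 - 10*b + 16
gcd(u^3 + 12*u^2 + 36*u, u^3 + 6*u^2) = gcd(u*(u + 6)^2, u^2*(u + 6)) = u^2 + 6*u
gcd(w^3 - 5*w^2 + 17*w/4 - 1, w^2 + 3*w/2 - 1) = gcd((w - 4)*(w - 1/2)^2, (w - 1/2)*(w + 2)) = w - 1/2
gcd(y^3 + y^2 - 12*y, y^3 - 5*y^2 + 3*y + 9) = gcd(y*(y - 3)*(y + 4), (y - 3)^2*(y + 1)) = y - 3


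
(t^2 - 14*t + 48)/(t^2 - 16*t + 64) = (t - 6)/(t - 8)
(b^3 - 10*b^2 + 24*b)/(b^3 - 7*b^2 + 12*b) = (b - 6)/(b - 3)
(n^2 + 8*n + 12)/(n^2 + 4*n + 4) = (n + 6)/(n + 2)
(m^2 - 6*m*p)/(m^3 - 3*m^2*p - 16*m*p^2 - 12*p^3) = m/(m^2 + 3*m*p + 2*p^2)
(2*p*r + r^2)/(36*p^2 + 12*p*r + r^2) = r*(2*p + r)/(36*p^2 + 12*p*r + r^2)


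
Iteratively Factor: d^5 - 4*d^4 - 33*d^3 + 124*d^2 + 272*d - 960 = (d - 5)*(d^4 + d^3 - 28*d^2 - 16*d + 192) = (d - 5)*(d - 3)*(d^3 + 4*d^2 - 16*d - 64) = (d - 5)*(d - 3)*(d + 4)*(d^2 - 16) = (d - 5)*(d - 4)*(d - 3)*(d + 4)*(d + 4)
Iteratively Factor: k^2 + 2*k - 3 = (k - 1)*(k + 3)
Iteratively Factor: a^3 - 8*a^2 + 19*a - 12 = (a - 1)*(a^2 - 7*a + 12) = (a - 3)*(a - 1)*(a - 4)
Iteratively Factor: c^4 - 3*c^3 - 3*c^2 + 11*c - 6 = (c - 3)*(c^3 - 3*c + 2) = (c - 3)*(c - 1)*(c^2 + c - 2) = (c - 3)*(c - 1)*(c + 2)*(c - 1)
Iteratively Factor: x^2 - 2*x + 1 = (x - 1)*(x - 1)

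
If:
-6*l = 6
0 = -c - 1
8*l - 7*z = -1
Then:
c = -1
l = -1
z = -1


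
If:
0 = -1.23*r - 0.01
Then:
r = -0.01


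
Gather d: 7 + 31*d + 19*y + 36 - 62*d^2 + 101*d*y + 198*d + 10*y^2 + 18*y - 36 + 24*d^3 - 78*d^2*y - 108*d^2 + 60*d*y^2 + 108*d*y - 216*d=24*d^3 + d^2*(-78*y - 170) + d*(60*y^2 + 209*y + 13) + 10*y^2 + 37*y + 7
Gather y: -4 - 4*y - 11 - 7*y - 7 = -11*y - 22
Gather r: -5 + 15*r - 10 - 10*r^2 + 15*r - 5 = -10*r^2 + 30*r - 20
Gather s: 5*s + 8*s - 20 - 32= 13*s - 52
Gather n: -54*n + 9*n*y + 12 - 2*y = n*(9*y - 54) - 2*y + 12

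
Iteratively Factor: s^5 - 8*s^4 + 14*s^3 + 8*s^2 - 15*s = (s + 1)*(s^4 - 9*s^3 + 23*s^2 - 15*s) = (s - 3)*(s + 1)*(s^3 - 6*s^2 + 5*s) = (s - 3)*(s - 1)*(s + 1)*(s^2 - 5*s) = s*(s - 3)*(s - 1)*(s + 1)*(s - 5)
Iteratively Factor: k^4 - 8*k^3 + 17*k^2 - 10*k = (k - 1)*(k^3 - 7*k^2 + 10*k) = (k - 2)*(k - 1)*(k^2 - 5*k) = k*(k - 2)*(k - 1)*(k - 5)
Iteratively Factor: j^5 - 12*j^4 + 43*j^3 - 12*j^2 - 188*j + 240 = (j + 2)*(j^4 - 14*j^3 + 71*j^2 - 154*j + 120) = (j - 3)*(j + 2)*(j^3 - 11*j^2 + 38*j - 40) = (j - 3)*(j - 2)*(j + 2)*(j^2 - 9*j + 20) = (j - 4)*(j - 3)*(j - 2)*(j + 2)*(j - 5)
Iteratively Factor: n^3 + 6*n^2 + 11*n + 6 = (n + 3)*(n^2 + 3*n + 2) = (n + 2)*(n + 3)*(n + 1)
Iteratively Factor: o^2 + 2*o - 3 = (o - 1)*(o + 3)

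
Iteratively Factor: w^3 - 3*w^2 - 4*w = (w - 4)*(w^2 + w) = (w - 4)*(w + 1)*(w)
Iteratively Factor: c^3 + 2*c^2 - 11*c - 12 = (c + 1)*(c^2 + c - 12) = (c - 3)*(c + 1)*(c + 4)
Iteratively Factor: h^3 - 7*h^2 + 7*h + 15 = (h - 3)*(h^2 - 4*h - 5) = (h - 5)*(h - 3)*(h + 1)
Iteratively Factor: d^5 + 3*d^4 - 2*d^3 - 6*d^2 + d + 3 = (d + 3)*(d^4 - 2*d^2 + 1) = (d - 1)*(d + 3)*(d^3 + d^2 - d - 1) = (d - 1)^2*(d + 3)*(d^2 + 2*d + 1) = (d - 1)^2*(d + 1)*(d + 3)*(d + 1)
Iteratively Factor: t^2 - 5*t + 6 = (t - 2)*(t - 3)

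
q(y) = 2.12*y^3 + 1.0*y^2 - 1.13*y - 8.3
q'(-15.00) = 1399.87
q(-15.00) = -6921.35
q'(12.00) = 938.71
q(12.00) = 3785.50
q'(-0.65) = 0.26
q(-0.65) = -7.73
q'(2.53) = 44.64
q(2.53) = 29.57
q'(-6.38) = 244.99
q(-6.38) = -510.94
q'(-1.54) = 10.87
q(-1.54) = -11.93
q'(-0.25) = -1.23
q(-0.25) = -7.99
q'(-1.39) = 8.38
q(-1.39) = -10.49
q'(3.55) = 86.12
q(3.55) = 95.14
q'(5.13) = 176.51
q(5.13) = 298.43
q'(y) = 6.36*y^2 + 2.0*y - 1.13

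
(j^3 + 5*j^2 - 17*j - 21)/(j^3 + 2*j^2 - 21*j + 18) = (j^2 + 8*j + 7)/(j^2 + 5*j - 6)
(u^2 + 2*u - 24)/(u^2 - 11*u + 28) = (u + 6)/(u - 7)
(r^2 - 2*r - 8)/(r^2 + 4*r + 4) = (r - 4)/(r + 2)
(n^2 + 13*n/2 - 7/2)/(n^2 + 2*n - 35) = (n - 1/2)/(n - 5)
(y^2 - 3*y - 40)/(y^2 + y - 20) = (y - 8)/(y - 4)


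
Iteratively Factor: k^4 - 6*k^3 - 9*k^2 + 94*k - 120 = (k - 2)*(k^3 - 4*k^2 - 17*k + 60) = (k - 3)*(k - 2)*(k^2 - k - 20) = (k - 5)*(k - 3)*(k - 2)*(k + 4)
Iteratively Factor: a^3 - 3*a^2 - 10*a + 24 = (a + 3)*(a^2 - 6*a + 8) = (a - 4)*(a + 3)*(a - 2)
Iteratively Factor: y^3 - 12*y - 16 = (y + 2)*(y^2 - 2*y - 8) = (y + 2)^2*(y - 4)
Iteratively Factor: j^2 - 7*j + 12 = (j - 4)*(j - 3)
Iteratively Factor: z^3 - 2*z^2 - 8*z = (z + 2)*(z^2 - 4*z) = (z - 4)*(z + 2)*(z)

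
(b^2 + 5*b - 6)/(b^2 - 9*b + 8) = (b + 6)/(b - 8)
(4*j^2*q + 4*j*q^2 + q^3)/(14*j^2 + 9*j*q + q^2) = q*(2*j + q)/(7*j + q)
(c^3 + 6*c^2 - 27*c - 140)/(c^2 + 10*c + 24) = (c^2 + 2*c - 35)/(c + 6)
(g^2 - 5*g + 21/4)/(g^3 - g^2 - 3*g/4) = (2*g - 7)/(g*(2*g + 1))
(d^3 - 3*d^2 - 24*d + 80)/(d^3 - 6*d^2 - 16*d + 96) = (d^2 + d - 20)/(d^2 - 2*d - 24)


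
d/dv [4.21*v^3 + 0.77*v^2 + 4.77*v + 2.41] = 12.63*v^2 + 1.54*v + 4.77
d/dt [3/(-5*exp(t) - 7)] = 15*exp(t)/(5*exp(t) + 7)^2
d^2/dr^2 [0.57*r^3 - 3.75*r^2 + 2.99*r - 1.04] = 3.42*r - 7.5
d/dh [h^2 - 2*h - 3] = 2*h - 2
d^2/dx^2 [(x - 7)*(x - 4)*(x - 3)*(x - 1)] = 12*x^2 - 90*x + 150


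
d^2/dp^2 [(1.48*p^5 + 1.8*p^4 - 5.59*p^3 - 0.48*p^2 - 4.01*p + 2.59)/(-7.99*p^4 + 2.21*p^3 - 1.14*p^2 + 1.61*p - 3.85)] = (-9.09494701772928e-13*p^11 - 9.09494701772928e-13*p^10 + 662.668397999998*p^9 + 190.373207999999*p^8 + 2940.95604*p^7 - 2199.630666*p^6 - 2698.550394*p^5 + 78.3958019999995*p^4 - 2468.890968*p^3 + 749.303772*p^2 + 287.847336*p + 73.249512)/(510.082399*p^12 - 423.259863*p^11 + 335.405019*p^10 - 439.92158*p^9 + 955.783503*p^8 - 528.093117*p^7 + 354.7716*p^6 - 378.816921*p^5 + 461.362797*p^4 - 144.844196*p^3 + 80.631705*p^2 - 71.592675*p + 57.066625)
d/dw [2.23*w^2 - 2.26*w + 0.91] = 4.46*w - 2.26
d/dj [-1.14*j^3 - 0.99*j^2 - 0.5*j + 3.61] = -3.42*j^2 - 1.98*j - 0.5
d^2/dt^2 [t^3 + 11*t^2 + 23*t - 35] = 6*t + 22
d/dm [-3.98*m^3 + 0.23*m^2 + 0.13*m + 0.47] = -11.94*m^2 + 0.46*m + 0.13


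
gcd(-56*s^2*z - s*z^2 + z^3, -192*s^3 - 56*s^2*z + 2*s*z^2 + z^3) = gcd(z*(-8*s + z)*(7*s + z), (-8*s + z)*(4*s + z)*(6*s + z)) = -8*s + z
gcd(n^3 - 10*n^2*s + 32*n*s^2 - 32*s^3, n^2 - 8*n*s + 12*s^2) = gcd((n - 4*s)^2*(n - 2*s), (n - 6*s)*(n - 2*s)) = -n + 2*s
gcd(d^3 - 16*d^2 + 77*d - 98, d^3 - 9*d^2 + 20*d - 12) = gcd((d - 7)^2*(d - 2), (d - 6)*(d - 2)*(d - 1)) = d - 2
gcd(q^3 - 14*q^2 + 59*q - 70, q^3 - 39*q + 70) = q^2 - 7*q + 10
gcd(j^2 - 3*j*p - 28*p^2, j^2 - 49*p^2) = -j + 7*p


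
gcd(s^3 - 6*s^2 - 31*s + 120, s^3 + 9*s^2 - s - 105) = s^2 + 2*s - 15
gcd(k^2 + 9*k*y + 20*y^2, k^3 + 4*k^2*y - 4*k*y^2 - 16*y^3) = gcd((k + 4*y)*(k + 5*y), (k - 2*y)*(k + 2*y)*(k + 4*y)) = k + 4*y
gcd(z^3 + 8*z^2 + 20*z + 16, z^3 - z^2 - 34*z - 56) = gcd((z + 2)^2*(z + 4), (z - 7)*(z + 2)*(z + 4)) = z^2 + 6*z + 8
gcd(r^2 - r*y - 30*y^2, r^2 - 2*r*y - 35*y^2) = r + 5*y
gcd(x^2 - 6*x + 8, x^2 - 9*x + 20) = x - 4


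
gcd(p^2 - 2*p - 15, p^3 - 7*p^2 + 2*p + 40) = p - 5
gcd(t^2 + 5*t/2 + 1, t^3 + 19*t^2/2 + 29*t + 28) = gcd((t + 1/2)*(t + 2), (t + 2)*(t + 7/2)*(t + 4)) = t + 2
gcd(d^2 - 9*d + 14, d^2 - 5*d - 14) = d - 7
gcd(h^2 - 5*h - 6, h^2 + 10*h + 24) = 1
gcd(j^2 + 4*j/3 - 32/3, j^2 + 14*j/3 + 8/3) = j + 4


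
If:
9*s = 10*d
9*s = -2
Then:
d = -1/5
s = -2/9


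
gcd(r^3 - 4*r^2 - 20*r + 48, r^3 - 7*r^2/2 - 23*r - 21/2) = 1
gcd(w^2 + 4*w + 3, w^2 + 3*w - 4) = 1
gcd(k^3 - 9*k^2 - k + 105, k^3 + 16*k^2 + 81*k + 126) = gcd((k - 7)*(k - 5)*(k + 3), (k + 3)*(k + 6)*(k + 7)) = k + 3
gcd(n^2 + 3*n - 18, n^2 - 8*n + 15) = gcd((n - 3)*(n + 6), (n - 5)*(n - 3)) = n - 3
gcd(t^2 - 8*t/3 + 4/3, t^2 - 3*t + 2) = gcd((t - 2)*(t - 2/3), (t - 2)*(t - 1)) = t - 2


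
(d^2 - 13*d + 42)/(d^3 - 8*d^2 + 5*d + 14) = (d - 6)/(d^2 - d - 2)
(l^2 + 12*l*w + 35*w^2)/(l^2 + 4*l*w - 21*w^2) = (-l - 5*w)/(-l + 3*w)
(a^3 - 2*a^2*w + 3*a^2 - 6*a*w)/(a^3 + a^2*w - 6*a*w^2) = (a + 3)/(a + 3*w)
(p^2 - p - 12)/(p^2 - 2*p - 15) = (p - 4)/(p - 5)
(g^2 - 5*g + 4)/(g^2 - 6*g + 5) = (g - 4)/(g - 5)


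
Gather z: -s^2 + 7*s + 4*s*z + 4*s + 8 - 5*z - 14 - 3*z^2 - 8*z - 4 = -s^2 + 11*s - 3*z^2 + z*(4*s - 13) - 10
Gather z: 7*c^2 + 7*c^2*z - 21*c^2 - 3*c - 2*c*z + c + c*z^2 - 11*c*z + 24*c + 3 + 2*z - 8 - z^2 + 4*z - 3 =-14*c^2 + 22*c + z^2*(c - 1) + z*(7*c^2 - 13*c + 6) - 8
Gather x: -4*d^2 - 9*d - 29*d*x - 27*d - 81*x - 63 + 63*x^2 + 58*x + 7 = -4*d^2 - 36*d + 63*x^2 + x*(-29*d - 23) - 56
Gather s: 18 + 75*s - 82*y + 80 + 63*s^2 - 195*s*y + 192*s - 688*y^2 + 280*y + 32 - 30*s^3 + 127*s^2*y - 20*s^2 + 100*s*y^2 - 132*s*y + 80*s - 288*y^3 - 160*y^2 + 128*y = -30*s^3 + s^2*(127*y + 43) + s*(100*y^2 - 327*y + 347) - 288*y^3 - 848*y^2 + 326*y + 130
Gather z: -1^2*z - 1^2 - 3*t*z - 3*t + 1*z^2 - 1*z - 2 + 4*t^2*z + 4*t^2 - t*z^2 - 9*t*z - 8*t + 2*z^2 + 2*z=4*t^2 - 11*t + z^2*(3 - t) + z*(4*t^2 - 12*t) - 3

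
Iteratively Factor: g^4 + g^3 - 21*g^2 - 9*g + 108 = (g + 3)*(g^3 - 2*g^2 - 15*g + 36) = (g - 3)*(g + 3)*(g^2 + g - 12) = (g - 3)^2*(g + 3)*(g + 4)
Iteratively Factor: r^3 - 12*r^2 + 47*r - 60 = (r - 5)*(r^2 - 7*r + 12) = (r - 5)*(r - 4)*(r - 3)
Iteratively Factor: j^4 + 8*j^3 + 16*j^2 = (j)*(j^3 + 8*j^2 + 16*j) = j^2*(j^2 + 8*j + 16) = j^2*(j + 4)*(j + 4)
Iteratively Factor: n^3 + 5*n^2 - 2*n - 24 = (n - 2)*(n^2 + 7*n + 12) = (n - 2)*(n + 4)*(n + 3)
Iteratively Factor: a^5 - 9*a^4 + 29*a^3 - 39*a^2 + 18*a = (a)*(a^4 - 9*a^3 + 29*a^2 - 39*a + 18) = a*(a - 3)*(a^3 - 6*a^2 + 11*a - 6) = a*(a - 3)*(a - 2)*(a^2 - 4*a + 3) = a*(a - 3)^2*(a - 2)*(a - 1)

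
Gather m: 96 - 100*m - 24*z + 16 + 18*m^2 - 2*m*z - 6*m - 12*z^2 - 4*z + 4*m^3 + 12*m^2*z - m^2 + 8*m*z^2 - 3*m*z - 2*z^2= 4*m^3 + m^2*(12*z + 17) + m*(8*z^2 - 5*z - 106) - 14*z^2 - 28*z + 112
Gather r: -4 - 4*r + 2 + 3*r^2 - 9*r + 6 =3*r^2 - 13*r + 4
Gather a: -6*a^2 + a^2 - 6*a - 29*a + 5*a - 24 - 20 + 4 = -5*a^2 - 30*a - 40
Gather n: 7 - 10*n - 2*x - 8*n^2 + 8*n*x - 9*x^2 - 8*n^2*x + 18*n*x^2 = n^2*(-8*x - 8) + n*(18*x^2 + 8*x - 10) - 9*x^2 - 2*x + 7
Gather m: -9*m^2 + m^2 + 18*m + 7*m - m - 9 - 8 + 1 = -8*m^2 + 24*m - 16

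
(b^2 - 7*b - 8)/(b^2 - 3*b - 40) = (b + 1)/(b + 5)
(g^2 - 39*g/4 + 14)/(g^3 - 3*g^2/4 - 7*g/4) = (g - 8)/(g*(g + 1))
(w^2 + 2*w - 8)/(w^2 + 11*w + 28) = (w - 2)/(w + 7)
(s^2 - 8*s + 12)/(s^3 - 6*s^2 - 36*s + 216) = (s - 2)/(s^2 - 36)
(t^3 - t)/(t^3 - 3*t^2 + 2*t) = (t + 1)/(t - 2)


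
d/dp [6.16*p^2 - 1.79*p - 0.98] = 12.32*p - 1.79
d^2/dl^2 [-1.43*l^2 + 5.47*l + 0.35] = -2.86000000000000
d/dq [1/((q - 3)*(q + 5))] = 2*(-q - 1)/(q^4 + 4*q^3 - 26*q^2 - 60*q + 225)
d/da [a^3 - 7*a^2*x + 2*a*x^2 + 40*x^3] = 3*a^2 - 14*a*x + 2*x^2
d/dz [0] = 0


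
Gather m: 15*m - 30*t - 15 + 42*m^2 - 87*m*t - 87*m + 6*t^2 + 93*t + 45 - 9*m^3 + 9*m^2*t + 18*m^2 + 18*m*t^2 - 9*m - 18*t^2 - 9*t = -9*m^3 + m^2*(9*t + 60) + m*(18*t^2 - 87*t - 81) - 12*t^2 + 54*t + 30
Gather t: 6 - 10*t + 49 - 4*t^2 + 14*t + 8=-4*t^2 + 4*t + 63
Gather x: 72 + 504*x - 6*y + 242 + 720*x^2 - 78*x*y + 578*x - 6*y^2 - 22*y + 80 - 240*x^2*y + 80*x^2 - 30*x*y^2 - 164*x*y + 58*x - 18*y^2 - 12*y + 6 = x^2*(800 - 240*y) + x*(-30*y^2 - 242*y + 1140) - 24*y^2 - 40*y + 400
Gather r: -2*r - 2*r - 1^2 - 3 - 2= -4*r - 6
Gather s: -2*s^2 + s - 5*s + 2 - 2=-2*s^2 - 4*s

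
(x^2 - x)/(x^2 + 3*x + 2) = x*(x - 1)/(x^2 + 3*x + 2)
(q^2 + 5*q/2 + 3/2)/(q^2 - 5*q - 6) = (q + 3/2)/(q - 6)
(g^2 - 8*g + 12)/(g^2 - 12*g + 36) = (g - 2)/(g - 6)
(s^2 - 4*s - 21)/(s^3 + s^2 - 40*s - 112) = (s + 3)/(s^2 + 8*s + 16)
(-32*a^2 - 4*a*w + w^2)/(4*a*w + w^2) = (-8*a + w)/w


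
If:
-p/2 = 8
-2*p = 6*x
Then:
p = -16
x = 16/3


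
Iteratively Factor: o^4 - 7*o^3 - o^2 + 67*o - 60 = (o + 3)*(o^3 - 10*o^2 + 29*o - 20) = (o - 1)*(o + 3)*(o^2 - 9*o + 20) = (o - 5)*(o - 1)*(o + 3)*(o - 4)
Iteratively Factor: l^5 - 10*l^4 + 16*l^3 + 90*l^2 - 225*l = (l)*(l^4 - 10*l^3 + 16*l^2 + 90*l - 225) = l*(l + 3)*(l^3 - 13*l^2 + 55*l - 75) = l*(l - 3)*(l + 3)*(l^2 - 10*l + 25) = l*(l - 5)*(l - 3)*(l + 3)*(l - 5)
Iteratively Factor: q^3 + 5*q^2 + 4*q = (q + 1)*(q^2 + 4*q) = (q + 1)*(q + 4)*(q)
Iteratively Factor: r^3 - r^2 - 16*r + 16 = (r - 1)*(r^2 - 16) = (r - 4)*(r - 1)*(r + 4)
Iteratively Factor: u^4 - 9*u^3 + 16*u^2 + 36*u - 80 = (u + 2)*(u^3 - 11*u^2 + 38*u - 40) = (u - 2)*(u + 2)*(u^2 - 9*u + 20) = (u - 5)*(u - 2)*(u + 2)*(u - 4)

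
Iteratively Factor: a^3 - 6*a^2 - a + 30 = (a - 3)*(a^2 - 3*a - 10) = (a - 3)*(a + 2)*(a - 5)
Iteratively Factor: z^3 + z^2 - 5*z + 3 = (z + 3)*(z^2 - 2*z + 1) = (z - 1)*(z + 3)*(z - 1)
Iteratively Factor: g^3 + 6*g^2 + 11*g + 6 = (g + 1)*(g^2 + 5*g + 6) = (g + 1)*(g + 3)*(g + 2)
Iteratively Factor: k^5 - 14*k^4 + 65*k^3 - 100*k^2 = (k - 5)*(k^4 - 9*k^3 + 20*k^2) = k*(k - 5)*(k^3 - 9*k^2 + 20*k) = k*(k - 5)*(k - 4)*(k^2 - 5*k) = k^2*(k - 5)*(k - 4)*(k - 5)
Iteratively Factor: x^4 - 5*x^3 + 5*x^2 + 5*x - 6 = (x - 1)*(x^3 - 4*x^2 + x + 6) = (x - 1)*(x + 1)*(x^2 - 5*x + 6) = (x - 3)*(x - 1)*(x + 1)*(x - 2)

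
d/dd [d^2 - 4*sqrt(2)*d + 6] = 2*d - 4*sqrt(2)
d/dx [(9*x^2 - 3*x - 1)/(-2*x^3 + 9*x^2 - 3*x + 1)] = 6*(3*x^4 - 2*x^3 - x^2 + 6*x - 1)/(4*x^6 - 36*x^5 + 93*x^4 - 58*x^3 + 27*x^2 - 6*x + 1)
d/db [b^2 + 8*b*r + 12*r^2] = 2*b + 8*r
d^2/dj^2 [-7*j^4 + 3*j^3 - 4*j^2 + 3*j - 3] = -84*j^2 + 18*j - 8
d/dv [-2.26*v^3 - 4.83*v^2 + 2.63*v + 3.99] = -6.78*v^2 - 9.66*v + 2.63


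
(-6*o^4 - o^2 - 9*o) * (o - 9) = -6*o^5 + 54*o^4 - o^3 + 81*o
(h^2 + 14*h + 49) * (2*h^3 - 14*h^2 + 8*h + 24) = 2*h^5 + 14*h^4 - 90*h^3 - 550*h^2 + 728*h + 1176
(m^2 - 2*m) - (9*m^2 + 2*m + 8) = -8*m^2 - 4*m - 8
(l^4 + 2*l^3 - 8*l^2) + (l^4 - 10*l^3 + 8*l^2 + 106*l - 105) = 2*l^4 - 8*l^3 + 106*l - 105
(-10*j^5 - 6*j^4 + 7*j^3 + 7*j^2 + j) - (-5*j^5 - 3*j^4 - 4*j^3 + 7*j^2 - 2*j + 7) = -5*j^5 - 3*j^4 + 11*j^3 + 3*j - 7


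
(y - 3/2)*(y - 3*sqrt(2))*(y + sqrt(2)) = y^3 - 2*sqrt(2)*y^2 - 3*y^2/2 - 6*y + 3*sqrt(2)*y + 9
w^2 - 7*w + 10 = (w - 5)*(w - 2)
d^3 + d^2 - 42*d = d*(d - 6)*(d + 7)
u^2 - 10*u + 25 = (u - 5)^2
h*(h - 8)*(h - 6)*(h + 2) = h^4 - 12*h^3 + 20*h^2 + 96*h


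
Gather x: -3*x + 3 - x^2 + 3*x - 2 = 1 - x^2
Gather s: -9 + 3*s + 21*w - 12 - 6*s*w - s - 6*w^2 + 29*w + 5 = s*(2 - 6*w) - 6*w^2 + 50*w - 16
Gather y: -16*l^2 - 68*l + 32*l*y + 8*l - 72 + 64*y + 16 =-16*l^2 - 60*l + y*(32*l + 64) - 56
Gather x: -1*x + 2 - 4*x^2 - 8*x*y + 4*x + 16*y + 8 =-4*x^2 + x*(3 - 8*y) + 16*y + 10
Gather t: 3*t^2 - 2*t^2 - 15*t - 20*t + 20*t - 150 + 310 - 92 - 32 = t^2 - 15*t + 36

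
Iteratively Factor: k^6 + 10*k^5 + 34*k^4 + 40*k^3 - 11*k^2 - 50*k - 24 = (k + 4)*(k^5 + 6*k^4 + 10*k^3 - 11*k - 6) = (k + 3)*(k + 4)*(k^4 + 3*k^3 + k^2 - 3*k - 2) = (k + 1)*(k + 3)*(k + 4)*(k^3 + 2*k^2 - k - 2) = (k + 1)*(k + 2)*(k + 3)*(k + 4)*(k^2 - 1) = (k - 1)*(k + 1)*(k + 2)*(k + 3)*(k + 4)*(k + 1)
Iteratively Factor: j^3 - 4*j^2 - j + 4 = (j - 1)*(j^2 - 3*j - 4) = (j - 4)*(j - 1)*(j + 1)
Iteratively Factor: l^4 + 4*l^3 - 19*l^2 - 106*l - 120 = (l - 5)*(l^3 + 9*l^2 + 26*l + 24) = (l - 5)*(l + 4)*(l^2 + 5*l + 6) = (l - 5)*(l + 2)*(l + 4)*(l + 3)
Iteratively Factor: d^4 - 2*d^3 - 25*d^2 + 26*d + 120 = (d + 4)*(d^3 - 6*d^2 - d + 30) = (d - 3)*(d + 4)*(d^2 - 3*d - 10) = (d - 5)*(d - 3)*(d + 4)*(d + 2)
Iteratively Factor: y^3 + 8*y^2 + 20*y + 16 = (y + 4)*(y^2 + 4*y + 4) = (y + 2)*(y + 4)*(y + 2)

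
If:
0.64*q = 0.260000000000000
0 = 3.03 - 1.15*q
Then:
No Solution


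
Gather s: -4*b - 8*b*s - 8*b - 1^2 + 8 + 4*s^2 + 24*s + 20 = -12*b + 4*s^2 + s*(24 - 8*b) + 27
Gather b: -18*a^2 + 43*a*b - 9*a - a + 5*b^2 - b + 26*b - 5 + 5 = -18*a^2 - 10*a + 5*b^2 + b*(43*a + 25)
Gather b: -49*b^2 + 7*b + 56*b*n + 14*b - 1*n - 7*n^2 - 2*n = -49*b^2 + b*(56*n + 21) - 7*n^2 - 3*n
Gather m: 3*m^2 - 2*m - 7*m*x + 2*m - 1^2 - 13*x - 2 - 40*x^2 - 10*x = 3*m^2 - 7*m*x - 40*x^2 - 23*x - 3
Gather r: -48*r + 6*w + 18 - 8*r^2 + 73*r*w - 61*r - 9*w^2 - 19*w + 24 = -8*r^2 + r*(73*w - 109) - 9*w^2 - 13*w + 42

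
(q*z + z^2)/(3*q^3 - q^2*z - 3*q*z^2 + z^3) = z/(3*q^2 - 4*q*z + z^2)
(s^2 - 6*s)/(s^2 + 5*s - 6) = s*(s - 6)/(s^2 + 5*s - 6)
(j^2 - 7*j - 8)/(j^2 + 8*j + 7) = (j - 8)/(j + 7)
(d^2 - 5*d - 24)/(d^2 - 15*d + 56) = (d + 3)/(d - 7)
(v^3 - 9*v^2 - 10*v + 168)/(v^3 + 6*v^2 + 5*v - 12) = (v^2 - 13*v + 42)/(v^2 + 2*v - 3)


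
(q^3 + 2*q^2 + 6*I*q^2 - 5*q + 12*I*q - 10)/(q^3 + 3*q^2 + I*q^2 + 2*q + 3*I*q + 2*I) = (q + 5*I)/(q + 1)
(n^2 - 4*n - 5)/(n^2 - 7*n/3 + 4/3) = 3*(n^2 - 4*n - 5)/(3*n^2 - 7*n + 4)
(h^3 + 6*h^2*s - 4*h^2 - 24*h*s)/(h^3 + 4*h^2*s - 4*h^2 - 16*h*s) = (h + 6*s)/(h + 4*s)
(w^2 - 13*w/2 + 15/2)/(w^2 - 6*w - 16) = (-2*w^2 + 13*w - 15)/(2*(-w^2 + 6*w + 16))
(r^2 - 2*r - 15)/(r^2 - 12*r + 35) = (r + 3)/(r - 7)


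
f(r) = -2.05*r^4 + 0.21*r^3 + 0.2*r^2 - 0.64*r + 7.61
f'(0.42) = -0.97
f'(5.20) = -1134.51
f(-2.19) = -39.39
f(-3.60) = -341.61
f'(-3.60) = 388.66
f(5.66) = -2055.40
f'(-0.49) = 0.28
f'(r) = -8.2*r^3 + 0.63*r^2 + 0.4*r - 0.64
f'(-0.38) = -0.25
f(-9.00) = -13573.57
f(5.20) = -1459.66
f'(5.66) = -1465.03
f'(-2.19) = 87.63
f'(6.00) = -1746.76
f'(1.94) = -57.36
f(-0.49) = 7.83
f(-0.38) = 7.83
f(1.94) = -20.38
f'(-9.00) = 6024.59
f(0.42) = 7.33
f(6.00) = -2600.47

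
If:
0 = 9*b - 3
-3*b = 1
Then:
No Solution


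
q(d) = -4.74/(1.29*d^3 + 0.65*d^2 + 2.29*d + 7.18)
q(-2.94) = 0.18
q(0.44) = -0.56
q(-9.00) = 0.01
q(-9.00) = 0.01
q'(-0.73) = 0.56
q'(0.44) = 0.24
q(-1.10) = -1.27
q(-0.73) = -0.89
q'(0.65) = 0.26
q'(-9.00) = 0.00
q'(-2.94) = 0.21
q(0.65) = -0.51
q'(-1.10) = 1.89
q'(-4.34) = 0.04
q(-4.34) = 0.05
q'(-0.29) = 0.25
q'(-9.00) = 0.00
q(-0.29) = -0.72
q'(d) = -4.74*(-3.87*d^2 - 1.3*d - 2.29)/(1.29*d^3 + 0.65*d^2 + 2.29*d + 7.18)^2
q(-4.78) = 0.04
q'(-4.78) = 0.02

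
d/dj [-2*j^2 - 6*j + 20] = -4*j - 6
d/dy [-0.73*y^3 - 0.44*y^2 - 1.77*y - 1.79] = -2.19*y^2 - 0.88*y - 1.77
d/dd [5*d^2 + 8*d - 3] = 10*d + 8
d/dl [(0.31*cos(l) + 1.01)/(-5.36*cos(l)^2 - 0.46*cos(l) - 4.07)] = (-1.6616*cos(l)^2 - 10.8272*cos(l) + 0.7971)*sin(l)/(28.7296*cos(l)^4 + 4.9312*cos(l)^3 + 43.842*cos(l)^2 + 3.7444*cos(l) + 16.5649)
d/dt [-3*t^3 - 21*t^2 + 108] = 3*t*(-3*t - 14)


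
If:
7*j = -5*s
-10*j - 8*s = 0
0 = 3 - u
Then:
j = 0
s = 0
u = 3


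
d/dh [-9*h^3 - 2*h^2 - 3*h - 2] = -27*h^2 - 4*h - 3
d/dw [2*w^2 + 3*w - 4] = 4*w + 3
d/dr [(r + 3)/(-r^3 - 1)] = (-r^3 + 3*r^2*(r + 3) - 1)/(r^3 + 1)^2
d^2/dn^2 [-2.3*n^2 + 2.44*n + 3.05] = -4.60000000000000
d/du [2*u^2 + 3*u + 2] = 4*u + 3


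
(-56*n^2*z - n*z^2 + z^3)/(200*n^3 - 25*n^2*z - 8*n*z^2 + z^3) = z*(7*n + z)/(-25*n^2 + z^2)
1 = 1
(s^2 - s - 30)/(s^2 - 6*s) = (s + 5)/s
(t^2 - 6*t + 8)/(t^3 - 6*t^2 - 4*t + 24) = (t - 4)/(t^2 - 4*t - 12)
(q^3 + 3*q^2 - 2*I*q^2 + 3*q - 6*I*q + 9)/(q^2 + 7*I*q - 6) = (q^2 + 3*q*(1 - I) - 9*I)/(q + 6*I)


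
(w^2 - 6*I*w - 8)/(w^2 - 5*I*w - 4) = (w - 2*I)/(w - I)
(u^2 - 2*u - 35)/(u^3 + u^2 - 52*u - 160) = (u - 7)/(u^2 - 4*u - 32)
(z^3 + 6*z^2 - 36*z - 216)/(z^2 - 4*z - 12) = (z^2 + 12*z + 36)/(z + 2)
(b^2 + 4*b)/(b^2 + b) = (b + 4)/(b + 1)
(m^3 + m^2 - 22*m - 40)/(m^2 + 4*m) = m - 3 - 10/m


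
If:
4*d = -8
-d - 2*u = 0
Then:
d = -2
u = 1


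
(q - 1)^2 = q^2 - 2*q + 1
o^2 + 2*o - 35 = (o - 5)*(o + 7)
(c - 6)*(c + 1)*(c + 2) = c^3 - 3*c^2 - 16*c - 12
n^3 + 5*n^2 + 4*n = n*(n + 1)*(n + 4)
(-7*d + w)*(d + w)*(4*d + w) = -28*d^3 - 31*d^2*w - 2*d*w^2 + w^3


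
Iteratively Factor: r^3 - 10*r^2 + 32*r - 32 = (r - 4)*(r^2 - 6*r + 8) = (r - 4)*(r - 2)*(r - 4)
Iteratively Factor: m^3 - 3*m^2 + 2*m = (m - 2)*(m^2 - m) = m*(m - 2)*(m - 1)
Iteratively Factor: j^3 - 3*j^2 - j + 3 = (j + 1)*(j^2 - 4*j + 3) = (j - 3)*(j + 1)*(j - 1)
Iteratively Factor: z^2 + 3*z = (z)*(z + 3)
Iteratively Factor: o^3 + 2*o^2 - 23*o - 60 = (o + 3)*(o^2 - o - 20) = (o + 3)*(o + 4)*(o - 5)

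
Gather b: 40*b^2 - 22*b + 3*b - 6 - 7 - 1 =40*b^2 - 19*b - 14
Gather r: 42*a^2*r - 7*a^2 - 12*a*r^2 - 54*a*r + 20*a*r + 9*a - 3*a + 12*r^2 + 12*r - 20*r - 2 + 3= -7*a^2 + 6*a + r^2*(12 - 12*a) + r*(42*a^2 - 34*a - 8) + 1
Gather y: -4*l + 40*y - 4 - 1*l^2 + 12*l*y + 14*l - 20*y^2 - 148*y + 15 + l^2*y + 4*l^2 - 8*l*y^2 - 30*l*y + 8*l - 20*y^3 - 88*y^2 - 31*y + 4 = 3*l^2 + 18*l - 20*y^3 + y^2*(-8*l - 108) + y*(l^2 - 18*l - 139) + 15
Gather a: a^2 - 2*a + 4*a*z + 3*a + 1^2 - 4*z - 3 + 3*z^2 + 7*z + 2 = a^2 + a*(4*z + 1) + 3*z^2 + 3*z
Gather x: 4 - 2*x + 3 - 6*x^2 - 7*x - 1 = -6*x^2 - 9*x + 6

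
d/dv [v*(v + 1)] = 2*v + 1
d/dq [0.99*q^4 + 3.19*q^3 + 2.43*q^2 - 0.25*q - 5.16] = 3.96*q^3 + 9.57*q^2 + 4.86*q - 0.25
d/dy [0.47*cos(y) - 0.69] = -0.47*sin(y)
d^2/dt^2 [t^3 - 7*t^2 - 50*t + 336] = 6*t - 14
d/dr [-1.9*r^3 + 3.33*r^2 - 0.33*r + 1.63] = -5.7*r^2 + 6.66*r - 0.33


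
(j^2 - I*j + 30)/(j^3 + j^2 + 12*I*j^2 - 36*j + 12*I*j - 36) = (j^2 - I*j + 30)/(j^3 + j^2*(1 + 12*I) + 12*j*(-3 + I) - 36)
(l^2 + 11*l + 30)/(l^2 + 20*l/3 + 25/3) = 3*(l + 6)/(3*l + 5)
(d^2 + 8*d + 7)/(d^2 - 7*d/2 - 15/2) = 2*(d^2 + 8*d + 7)/(2*d^2 - 7*d - 15)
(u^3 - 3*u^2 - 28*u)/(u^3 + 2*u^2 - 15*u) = (u^2 - 3*u - 28)/(u^2 + 2*u - 15)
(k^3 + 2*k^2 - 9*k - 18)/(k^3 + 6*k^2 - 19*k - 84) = (k^2 - k - 6)/(k^2 + 3*k - 28)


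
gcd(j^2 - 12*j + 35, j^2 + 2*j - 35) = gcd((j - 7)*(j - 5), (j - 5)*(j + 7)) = j - 5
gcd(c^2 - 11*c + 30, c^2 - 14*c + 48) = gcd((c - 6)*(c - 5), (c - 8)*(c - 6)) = c - 6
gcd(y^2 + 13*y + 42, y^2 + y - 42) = y + 7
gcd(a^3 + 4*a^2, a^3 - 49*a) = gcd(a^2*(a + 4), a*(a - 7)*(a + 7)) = a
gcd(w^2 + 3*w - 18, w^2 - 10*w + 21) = w - 3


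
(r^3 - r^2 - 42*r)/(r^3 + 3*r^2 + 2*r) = (r^2 - r - 42)/(r^2 + 3*r + 2)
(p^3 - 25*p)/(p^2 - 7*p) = (p^2 - 25)/(p - 7)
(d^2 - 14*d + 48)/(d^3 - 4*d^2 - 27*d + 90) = (d - 8)/(d^2 + 2*d - 15)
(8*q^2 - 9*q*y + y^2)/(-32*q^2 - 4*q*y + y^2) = (-q + y)/(4*q + y)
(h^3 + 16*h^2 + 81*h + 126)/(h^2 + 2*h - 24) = (h^2 + 10*h + 21)/(h - 4)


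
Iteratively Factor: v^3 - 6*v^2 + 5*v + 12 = (v - 3)*(v^2 - 3*v - 4) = (v - 3)*(v + 1)*(v - 4)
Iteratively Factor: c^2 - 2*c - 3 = (c - 3)*(c + 1)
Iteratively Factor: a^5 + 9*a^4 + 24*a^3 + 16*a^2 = (a + 4)*(a^4 + 5*a^3 + 4*a^2) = (a + 4)^2*(a^3 + a^2) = a*(a + 4)^2*(a^2 + a) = a*(a + 1)*(a + 4)^2*(a)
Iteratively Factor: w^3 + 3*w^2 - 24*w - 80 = (w - 5)*(w^2 + 8*w + 16) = (w - 5)*(w + 4)*(w + 4)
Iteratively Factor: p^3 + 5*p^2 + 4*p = (p + 1)*(p^2 + 4*p) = p*(p + 1)*(p + 4)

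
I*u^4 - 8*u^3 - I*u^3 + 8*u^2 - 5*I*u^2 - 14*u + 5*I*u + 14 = (u - 1)*(u + 2*I)*(u + 7*I)*(I*u + 1)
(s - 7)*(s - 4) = s^2 - 11*s + 28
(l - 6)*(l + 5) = l^2 - l - 30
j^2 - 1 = (j - 1)*(j + 1)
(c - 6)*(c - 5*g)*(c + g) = c^3 - 4*c^2*g - 6*c^2 - 5*c*g^2 + 24*c*g + 30*g^2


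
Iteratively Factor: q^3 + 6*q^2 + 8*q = (q + 4)*(q^2 + 2*q) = q*(q + 4)*(q + 2)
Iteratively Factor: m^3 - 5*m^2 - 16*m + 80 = (m + 4)*(m^2 - 9*m + 20) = (m - 5)*(m + 4)*(m - 4)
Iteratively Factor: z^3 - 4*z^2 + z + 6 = (z + 1)*(z^2 - 5*z + 6) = (z - 2)*(z + 1)*(z - 3)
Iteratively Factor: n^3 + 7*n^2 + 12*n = (n + 4)*(n^2 + 3*n) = n*(n + 4)*(n + 3)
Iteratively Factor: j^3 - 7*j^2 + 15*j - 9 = (j - 3)*(j^2 - 4*j + 3) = (j - 3)^2*(j - 1)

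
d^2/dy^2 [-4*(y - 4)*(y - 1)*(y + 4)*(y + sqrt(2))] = -48*y^2 - 24*sqrt(2)*y + 24*y + 8*sqrt(2) + 128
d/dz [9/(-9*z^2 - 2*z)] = 18*(9*z + 1)/(z^2*(9*z + 2)^2)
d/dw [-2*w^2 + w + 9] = 1 - 4*w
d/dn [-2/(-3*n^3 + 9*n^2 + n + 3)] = 2*(-9*n^2 + 18*n + 1)/(-3*n^3 + 9*n^2 + n + 3)^2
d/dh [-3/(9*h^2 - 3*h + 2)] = 9*(6*h - 1)/(9*h^2 - 3*h + 2)^2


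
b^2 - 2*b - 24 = (b - 6)*(b + 4)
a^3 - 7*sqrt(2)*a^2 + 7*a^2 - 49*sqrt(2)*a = a*(a + 7)*(a - 7*sqrt(2))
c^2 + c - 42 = (c - 6)*(c + 7)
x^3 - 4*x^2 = x^2*(x - 4)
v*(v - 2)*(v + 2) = v^3 - 4*v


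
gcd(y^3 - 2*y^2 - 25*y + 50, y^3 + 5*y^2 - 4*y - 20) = y^2 + 3*y - 10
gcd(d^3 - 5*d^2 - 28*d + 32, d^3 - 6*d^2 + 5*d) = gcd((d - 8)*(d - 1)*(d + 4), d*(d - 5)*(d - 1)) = d - 1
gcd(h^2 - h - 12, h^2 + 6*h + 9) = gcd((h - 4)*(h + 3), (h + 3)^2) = h + 3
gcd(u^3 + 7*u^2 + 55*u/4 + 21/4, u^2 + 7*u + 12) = u + 3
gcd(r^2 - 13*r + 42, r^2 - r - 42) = r - 7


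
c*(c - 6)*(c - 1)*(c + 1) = c^4 - 6*c^3 - c^2 + 6*c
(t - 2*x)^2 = t^2 - 4*t*x + 4*x^2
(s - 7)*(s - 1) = s^2 - 8*s + 7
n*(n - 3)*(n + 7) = n^3 + 4*n^2 - 21*n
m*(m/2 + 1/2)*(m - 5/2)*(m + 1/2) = m^4/2 - m^3/2 - 13*m^2/8 - 5*m/8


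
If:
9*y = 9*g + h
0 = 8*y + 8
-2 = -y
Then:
No Solution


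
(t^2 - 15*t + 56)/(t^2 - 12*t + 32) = (t - 7)/(t - 4)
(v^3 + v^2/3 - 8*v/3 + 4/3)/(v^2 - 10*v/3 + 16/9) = 3*(v^2 + v - 2)/(3*v - 8)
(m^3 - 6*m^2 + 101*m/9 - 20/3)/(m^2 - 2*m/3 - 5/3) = (m^2 - 13*m/3 + 4)/(m + 1)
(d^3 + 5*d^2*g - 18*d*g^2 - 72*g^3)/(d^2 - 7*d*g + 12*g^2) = (d^2 + 9*d*g + 18*g^2)/(d - 3*g)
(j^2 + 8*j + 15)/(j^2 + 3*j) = (j + 5)/j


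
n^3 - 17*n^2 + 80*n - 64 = (n - 8)^2*(n - 1)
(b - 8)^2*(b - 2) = b^3 - 18*b^2 + 96*b - 128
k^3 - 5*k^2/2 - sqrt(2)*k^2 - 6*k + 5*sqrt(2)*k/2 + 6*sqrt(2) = (k - 4)*(k + 3/2)*(k - sqrt(2))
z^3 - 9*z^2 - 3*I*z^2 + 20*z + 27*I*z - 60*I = (z - 5)*(z - 4)*(z - 3*I)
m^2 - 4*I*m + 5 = (m - 5*I)*(m + I)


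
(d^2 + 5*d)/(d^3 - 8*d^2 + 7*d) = (d + 5)/(d^2 - 8*d + 7)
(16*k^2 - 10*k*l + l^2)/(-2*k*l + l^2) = (-8*k + l)/l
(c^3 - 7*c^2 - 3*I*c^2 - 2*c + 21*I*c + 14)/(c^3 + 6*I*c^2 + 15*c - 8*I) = (c^2 - c*(7 + 2*I) + 14*I)/(c^2 + 7*I*c + 8)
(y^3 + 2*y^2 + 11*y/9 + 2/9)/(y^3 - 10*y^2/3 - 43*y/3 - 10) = (9*y^2 + 9*y + 2)/(3*(3*y^2 - 13*y - 30))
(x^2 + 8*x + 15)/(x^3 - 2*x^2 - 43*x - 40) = (x + 3)/(x^2 - 7*x - 8)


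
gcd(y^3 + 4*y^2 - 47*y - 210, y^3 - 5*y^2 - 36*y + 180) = y + 6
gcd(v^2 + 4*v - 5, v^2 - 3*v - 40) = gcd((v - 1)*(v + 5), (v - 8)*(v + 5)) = v + 5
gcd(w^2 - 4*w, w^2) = w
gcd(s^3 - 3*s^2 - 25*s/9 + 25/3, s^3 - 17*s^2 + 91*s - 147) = s - 3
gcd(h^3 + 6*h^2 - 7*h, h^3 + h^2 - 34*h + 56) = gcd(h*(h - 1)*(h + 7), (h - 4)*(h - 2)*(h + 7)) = h + 7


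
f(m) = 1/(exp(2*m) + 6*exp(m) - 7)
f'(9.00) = 0.00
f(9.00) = 0.00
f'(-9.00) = 0.00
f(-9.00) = -0.14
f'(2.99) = -0.00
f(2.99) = 0.00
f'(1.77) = -0.03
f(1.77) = 0.02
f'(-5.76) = -0.00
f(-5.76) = -0.14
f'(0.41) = -0.73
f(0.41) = 0.23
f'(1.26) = -0.07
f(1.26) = 0.04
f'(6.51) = -0.00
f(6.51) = 0.00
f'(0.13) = -7.38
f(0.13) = 0.89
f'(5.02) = -0.00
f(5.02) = 0.00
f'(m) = (-2*exp(2*m) - 6*exp(m))/(exp(2*m) + 6*exp(m) - 7)^2 = 2*(-exp(m) - 3)*exp(m)/(exp(2*m) + 6*exp(m) - 7)^2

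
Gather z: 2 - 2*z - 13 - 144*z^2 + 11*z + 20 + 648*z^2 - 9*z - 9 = 504*z^2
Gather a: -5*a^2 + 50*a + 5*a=-5*a^2 + 55*a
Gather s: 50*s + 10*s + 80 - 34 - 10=60*s + 36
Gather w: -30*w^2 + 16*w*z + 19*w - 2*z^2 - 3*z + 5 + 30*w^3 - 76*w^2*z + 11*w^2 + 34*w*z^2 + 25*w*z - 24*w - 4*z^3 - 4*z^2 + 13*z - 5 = 30*w^3 + w^2*(-76*z - 19) + w*(34*z^2 + 41*z - 5) - 4*z^3 - 6*z^2 + 10*z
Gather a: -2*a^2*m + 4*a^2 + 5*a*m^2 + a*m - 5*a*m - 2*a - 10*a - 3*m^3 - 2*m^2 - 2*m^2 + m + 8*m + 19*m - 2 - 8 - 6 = a^2*(4 - 2*m) + a*(5*m^2 - 4*m - 12) - 3*m^3 - 4*m^2 + 28*m - 16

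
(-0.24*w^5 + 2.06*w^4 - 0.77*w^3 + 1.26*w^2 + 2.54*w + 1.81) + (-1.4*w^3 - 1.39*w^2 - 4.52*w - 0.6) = -0.24*w^5 + 2.06*w^4 - 2.17*w^3 - 0.13*w^2 - 1.98*w + 1.21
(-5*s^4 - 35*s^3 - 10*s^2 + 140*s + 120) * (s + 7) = -5*s^5 - 70*s^4 - 255*s^3 + 70*s^2 + 1100*s + 840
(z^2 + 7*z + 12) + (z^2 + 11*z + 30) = 2*z^2 + 18*z + 42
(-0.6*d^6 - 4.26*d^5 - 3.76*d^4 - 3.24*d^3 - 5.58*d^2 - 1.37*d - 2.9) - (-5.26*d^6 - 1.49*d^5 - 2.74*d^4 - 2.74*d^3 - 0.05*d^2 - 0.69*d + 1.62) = 4.66*d^6 - 2.77*d^5 - 1.02*d^4 - 0.5*d^3 - 5.53*d^2 - 0.68*d - 4.52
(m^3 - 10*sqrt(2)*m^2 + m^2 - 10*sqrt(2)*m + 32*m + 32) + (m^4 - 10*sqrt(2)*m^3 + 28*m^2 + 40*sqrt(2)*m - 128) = m^4 - 10*sqrt(2)*m^3 + m^3 - 10*sqrt(2)*m^2 + 29*m^2 + 32*m + 30*sqrt(2)*m - 96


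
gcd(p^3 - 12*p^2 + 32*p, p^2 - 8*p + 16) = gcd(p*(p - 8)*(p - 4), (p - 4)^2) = p - 4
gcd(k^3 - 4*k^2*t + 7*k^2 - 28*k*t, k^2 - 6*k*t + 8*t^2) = -k + 4*t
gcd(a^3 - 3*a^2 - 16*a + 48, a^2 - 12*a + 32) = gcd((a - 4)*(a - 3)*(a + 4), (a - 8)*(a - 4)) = a - 4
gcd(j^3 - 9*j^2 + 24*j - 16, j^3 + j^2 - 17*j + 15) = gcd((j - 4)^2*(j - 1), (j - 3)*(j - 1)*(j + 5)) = j - 1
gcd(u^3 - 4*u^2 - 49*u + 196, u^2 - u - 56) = u + 7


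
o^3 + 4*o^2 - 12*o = o*(o - 2)*(o + 6)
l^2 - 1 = (l - 1)*(l + 1)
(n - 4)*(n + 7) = n^2 + 3*n - 28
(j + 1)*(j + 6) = j^2 + 7*j + 6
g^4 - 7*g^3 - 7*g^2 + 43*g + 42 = (g - 7)*(g - 3)*(g + 1)*(g + 2)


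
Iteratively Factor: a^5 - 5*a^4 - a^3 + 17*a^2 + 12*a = (a + 1)*(a^4 - 6*a^3 + 5*a^2 + 12*a) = (a + 1)^2*(a^3 - 7*a^2 + 12*a) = a*(a + 1)^2*(a^2 - 7*a + 12) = a*(a - 4)*(a + 1)^2*(a - 3)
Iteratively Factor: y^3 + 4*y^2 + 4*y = (y)*(y^2 + 4*y + 4) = y*(y + 2)*(y + 2)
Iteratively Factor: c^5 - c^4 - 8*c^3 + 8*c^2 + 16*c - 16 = (c + 2)*(c^4 - 3*c^3 - 2*c^2 + 12*c - 8) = (c - 1)*(c + 2)*(c^3 - 2*c^2 - 4*c + 8) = (c - 2)*(c - 1)*(c + 2)*(c^2 - 4) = (c - 2)*(c - 1)*(c + 2)^2*(c - 2)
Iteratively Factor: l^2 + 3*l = (l)*(l + 3)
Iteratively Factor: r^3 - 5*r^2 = (r)*(r^2 - 5*r) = r^2*(r - 5)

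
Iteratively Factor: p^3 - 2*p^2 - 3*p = (p + 1)*(p^2 - 3*p) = p*(p + 1)*(p - 3)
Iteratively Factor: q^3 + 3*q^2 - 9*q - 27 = (q + 3)*(q^2 - 9) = (q + 3)^2*(q - 3)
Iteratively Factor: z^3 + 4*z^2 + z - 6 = (z - 1)*(z^2 + 5*z + 6) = (z - 1)*(z + 3)*(z + 2)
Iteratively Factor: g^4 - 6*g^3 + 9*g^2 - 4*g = (g)*(g^3 - 6*g^2 + 9*g - 4) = g*(g - 1)*(g^2 - 5*g + 4) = g*(g - 4)*(g - 1)*(g - 1)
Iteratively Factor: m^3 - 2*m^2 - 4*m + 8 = (m + 2)*(m^2 - 4*m + 4) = (m - 2)*(m + 2)*(m - 2)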